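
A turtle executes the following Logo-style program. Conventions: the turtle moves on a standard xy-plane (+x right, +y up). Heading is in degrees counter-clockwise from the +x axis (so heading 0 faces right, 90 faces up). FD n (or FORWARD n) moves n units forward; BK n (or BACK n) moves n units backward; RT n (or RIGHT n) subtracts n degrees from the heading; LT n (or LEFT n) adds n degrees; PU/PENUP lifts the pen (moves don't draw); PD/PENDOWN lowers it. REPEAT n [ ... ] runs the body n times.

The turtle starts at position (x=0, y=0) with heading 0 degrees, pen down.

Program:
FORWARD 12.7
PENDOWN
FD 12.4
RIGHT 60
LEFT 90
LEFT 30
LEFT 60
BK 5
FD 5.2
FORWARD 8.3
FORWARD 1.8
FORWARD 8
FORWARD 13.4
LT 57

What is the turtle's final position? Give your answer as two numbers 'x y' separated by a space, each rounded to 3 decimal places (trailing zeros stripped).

Answer: 9.25 27.453

Derivation:
Executing turtle program step by step:
Start: pos=(0,0), heading=0, pen down
FD 12.7: (0,0) -> (12.7,0) [heading=0, draw]
PD: pen down
FD 12.4: (12.7,0) -> (25.1,0) [heading=0, draw]
RT 60: heading 0 -> 300
LT 90: heading 300 -> 30
LT 30: heading 30 -> 60
LT 60: heading 60 -> 120
BK 5: (25.1,0) -> (27.6,-4.33) [heading=120, draw]
FD 5.2: (27.6,-4.33) -> (25,0.173) [heading=120, draw]
FD 8.3: (25,0.173) -> (20.85,7.361) [heading=120, draw]
FD 1.8: (20.85,7.361) -> (19.95,8.92) [heading=120, draw]
FD 8: (19.95,8.92) -> (15.95,15.848) [heading=120, draw]
FD 13.4: (15.95,15.848) -> (9.25,27.453) [heading=120, draw]
LT 57: heading 120 -> 177
Final: pos=(9.25,27.453), heading=177, 8 segment(s) drawn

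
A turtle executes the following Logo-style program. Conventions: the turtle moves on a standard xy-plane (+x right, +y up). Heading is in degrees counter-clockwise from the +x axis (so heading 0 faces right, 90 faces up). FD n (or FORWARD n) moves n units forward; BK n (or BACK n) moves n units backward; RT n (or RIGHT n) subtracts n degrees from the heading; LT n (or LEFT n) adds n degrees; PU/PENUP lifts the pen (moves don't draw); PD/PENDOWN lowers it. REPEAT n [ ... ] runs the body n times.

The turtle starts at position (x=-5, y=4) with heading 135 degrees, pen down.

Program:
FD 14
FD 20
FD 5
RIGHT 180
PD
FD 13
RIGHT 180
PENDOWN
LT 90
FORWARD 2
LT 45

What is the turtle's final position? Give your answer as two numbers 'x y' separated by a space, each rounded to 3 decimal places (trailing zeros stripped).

Answer: -24.799 20.971

Derivation:
Executing turtle program step by step:
Start: pos=(-5,4), heading=135, pen down
FD 14: (-5,4) -> (-14.899,13.899) [heading=135, draw]
FD 20: (-14.899,13.899) -> (-29.042,28.042) [heading=135, draw]
FD 5: (-29.042,28.042) -> (-32.577,31.577) [heading=135, draw]
RT 180: heading 135 -> 315
PD: pen down
FD 13: (-32.577,31.577) -> (-23.385,22.385) [heading=315, draw]
RT 180: heading 315 -> 135
PD: pen down
LT 90: heading 135 -> 225
FD 2: (-23.385,22.385) -> (-24.799,20.971) [heading=225, draw]
LT 45: heading 225 -> 270
Final: pos=(-24.799,20.971), heading=270, 5 segment(s) drawn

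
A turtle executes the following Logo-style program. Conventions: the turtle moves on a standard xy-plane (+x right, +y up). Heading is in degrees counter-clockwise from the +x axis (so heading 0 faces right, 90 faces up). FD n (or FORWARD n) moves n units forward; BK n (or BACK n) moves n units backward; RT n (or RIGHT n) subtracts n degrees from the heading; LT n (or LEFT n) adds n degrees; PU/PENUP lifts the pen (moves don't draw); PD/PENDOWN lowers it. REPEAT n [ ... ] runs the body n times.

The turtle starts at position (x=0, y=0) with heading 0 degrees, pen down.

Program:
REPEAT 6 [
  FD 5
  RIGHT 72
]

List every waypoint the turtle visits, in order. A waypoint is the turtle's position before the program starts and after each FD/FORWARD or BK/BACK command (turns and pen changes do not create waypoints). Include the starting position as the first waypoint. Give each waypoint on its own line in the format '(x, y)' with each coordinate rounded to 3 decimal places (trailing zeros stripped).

Answer: (0, 0)
(5, 0)
(6.545, -4.755)
(2.5, -7.694)
(-1.545, -4.755)
(0, 0)
(5, 0)

Derivation:
Executing turtle program step by step:
Start: pos=(0,0), heading=0, pen down
REPEAT 6 [
  -- iteration 1/6 --
  FD 5: (0,0) -> (5,0) [heading=0, draw]
  RT 72: heading 0 -> 288
  -- iteration 2/6 --
  FD 5: (5,0) -> (6.545,-4.755) [heading=288, draw]
  RT 72: heading 288 -> 216
  -- iteration 3/6 --
  FD 5: (6.545,-4.755) -> (2.5,-7.694) [heading=216, draw]
  RT 72: heading 216 -> 144
  -- iteration 4/6 --
  FD 5: (2.5,-7.694) -> (-1.545,-4.755) [heading=144, draw]
  RT 72: heading 144 -> 72
  -- iteration 5/6 --
  FD 5: (-1.545,-4.755) -> (0,0) [heading=72, draw]
  RT 72: heading 72 -> 0
  -- iteration 6/6 --
  FD 5: (0,0) -> (5,0) [heading=0, draw]
  RT 72: heading 0 -> 288
]
Final: pos=(5,0), heading=288, 6 segment(s) drawn
Waypoints (7 total):
(0, 0)
(5, 0)
(6.545, -4.755)
(2.5, -7.694)
(-1.545, -4.755)
(0, 0)
(5, 0)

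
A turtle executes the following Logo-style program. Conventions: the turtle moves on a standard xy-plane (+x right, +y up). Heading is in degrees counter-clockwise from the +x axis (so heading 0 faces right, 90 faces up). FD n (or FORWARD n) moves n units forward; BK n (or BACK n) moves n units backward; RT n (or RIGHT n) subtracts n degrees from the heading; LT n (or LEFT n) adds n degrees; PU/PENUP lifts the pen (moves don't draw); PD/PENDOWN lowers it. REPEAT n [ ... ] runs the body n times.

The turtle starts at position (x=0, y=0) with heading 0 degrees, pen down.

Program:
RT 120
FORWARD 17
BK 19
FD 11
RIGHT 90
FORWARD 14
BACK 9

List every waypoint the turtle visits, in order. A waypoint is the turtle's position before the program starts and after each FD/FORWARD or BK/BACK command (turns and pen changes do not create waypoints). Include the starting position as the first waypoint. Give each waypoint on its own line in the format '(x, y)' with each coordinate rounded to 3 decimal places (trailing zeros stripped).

Answer: (0, 0)
(-8.5, -14.722)
(1, 1.732)
(-4.5, -7.794)
(-16.624, -0.794)
(-8.83, -5.294)

Derivation:
Executing turtle program step by step:
Start: pos=(0,0), heading=0, pen down
RT 120: heading 0 -> 240
FD 17: (0,0) -> (-8.5,-14.722) [heading=240, draw]
BK 19: (-8.5,-14.722) -> (1,1.732) [heading=240, draw]
FD 11: (1,1.732) -> (-4.5,-7.794) [heading=240, draw]
RT 90: heading 240 -> 150
FD 14: (-4.5,-7.794) -> (-16.624,-0.794) [heading=150, draw]
BK 9: (-16.624,-0.794) -> (-8.83,-5.294) [heading=150, draw]
Final: pos=(-8.83,-5.294), heading=150, 5 segment(s) drawn
Waypoints (6 total):
(0, 0)
(-8.5, -14.722)
(1, 1.732)
(-4.5, -7.794)
(-16.624, -0.794)
(-8.83, -5.294)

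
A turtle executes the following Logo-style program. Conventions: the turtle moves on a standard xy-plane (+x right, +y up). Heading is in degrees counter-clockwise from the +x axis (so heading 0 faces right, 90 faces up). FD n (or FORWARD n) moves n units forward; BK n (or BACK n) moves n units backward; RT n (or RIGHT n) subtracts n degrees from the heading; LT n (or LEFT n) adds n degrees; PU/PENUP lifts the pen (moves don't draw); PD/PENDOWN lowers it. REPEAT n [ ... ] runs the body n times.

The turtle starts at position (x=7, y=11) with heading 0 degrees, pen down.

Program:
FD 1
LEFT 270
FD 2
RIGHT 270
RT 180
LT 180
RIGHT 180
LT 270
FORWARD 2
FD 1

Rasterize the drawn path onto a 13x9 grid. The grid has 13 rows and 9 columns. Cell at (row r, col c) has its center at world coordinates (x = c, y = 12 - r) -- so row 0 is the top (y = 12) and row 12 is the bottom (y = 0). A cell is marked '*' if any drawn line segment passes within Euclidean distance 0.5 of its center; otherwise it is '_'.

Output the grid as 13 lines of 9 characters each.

Segment 0: (7,11) -> (8,11)
Segment 1: (8,11) -> (8,9)
Segment 2: (8,9) -> (8,11)
Segment 3: (8,11) -> (8,12)

Answer: ________*
_______**
________*
________*
_________
_________
_________
_________
_________
_________
_________
_________
_________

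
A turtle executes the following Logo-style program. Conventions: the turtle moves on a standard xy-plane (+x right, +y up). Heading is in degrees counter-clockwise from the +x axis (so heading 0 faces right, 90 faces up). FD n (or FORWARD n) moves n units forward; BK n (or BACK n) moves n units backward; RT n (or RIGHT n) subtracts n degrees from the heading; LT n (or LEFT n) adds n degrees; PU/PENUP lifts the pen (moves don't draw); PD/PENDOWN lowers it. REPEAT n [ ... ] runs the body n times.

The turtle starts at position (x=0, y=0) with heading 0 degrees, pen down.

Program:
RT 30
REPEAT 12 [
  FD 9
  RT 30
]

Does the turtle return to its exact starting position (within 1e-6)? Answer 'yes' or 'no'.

Answer: yes

Derivation:
Executing turtle program step by step:
Start: pos=(0,0), heading=0, pen down
RT 30: heading 0 -> 330
REPEAT 12 [
  -- iteration 1/12 --
  FD 9: (0,0) -> (7.794,-4.5) [heading=330, draw]
  RT 30: heading 330 -> 300
  -- iteration 2/12 --
  FD 9: (7.794,-4.5) -> (12.294,-12.294) [heading=300, draw]
  RT 30: heading 300 -> 270
  -- iteration 3/12 --
  FD 9: (12.294,-12.294) -> (12.294,-21.294) [heading=270, draw]
  RT 30: heading 270 -> 240
  -- iteration 4/12 --
  FD 9: (12.294,-21.294) -> (7.794,-29.088) [heading=240, draw]
  RT 30: heading 240 -> 210
  -- iteration 5/12 --
  FD 9: (7.794,-29.088) -> (0,-33.588) [heading=210, draw]
  RT 30: heading 210 -> 180
  -- iteration 6/12 --
  FD 9: (0,-33.588) -> (-9,-33.588) [heading=180, draw]
  RT 30: heading 180 -> 150
  -- iteration 7/12 --
  FD 9: (-9,-33.588) -> (-16.794,-29.088) [heading=150, draw]
  RT 30: heading 150 -> 120
  -- iteration 8/12 --
  FD 9: (-16.794,-29.088) -> (-21.294,-21.294) [heading=120, draw]
  RT 30: heading 120 -> 90
  -- iteration 9/12 --
  FD 9: (-21.294,-21.294) -> (-21.294,-12.294) [heading=90, draw]
  RT 30: heading 90 -> 60
  -- iteration 10/12 --
  FD 9: (-21.294,-12.294) -> (-16.794,-4.5) [heading=60, draw]
  RT 30: heading 60 -> 30
  -- iteration 11/12 --
  FD 9: (-16.794,-4.5) -> (-9,0) [heading=30, draw]
  RT 30: heading 30 -> 0
  -- iteration 12/12 --
  FD 9: (-9,0) -> (0,0) [heading=0, draw]
  RT 30: heading 0 -> 330
]
Final: pos=(0,0), heading=330, 12 segment(s) drawn

Start position: (0, 0)
Final position: (0, 0)
Distance = 0; < 1e-6 -> CLOSED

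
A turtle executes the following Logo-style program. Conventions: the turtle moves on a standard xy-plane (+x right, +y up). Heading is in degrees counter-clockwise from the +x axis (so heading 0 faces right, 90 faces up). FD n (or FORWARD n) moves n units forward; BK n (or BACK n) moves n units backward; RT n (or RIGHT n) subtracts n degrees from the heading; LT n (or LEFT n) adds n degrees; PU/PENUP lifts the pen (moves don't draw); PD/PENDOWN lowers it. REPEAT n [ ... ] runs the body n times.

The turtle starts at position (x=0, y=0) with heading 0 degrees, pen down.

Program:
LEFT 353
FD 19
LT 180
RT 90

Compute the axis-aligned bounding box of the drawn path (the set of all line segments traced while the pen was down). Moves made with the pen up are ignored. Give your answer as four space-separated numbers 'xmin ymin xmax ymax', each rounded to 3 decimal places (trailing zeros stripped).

Answer: 0 -2.316 18.858 0

Derivation:
Executing turtle program step by step:
Start: pos=(0,0), heading=0, pen down
LT 353: heading 0 -> 353
FD 19: (0,0) -> (18.858,-2.316) [heading=353, draw]
LT 180: heading 353 -> 173
RT 90: heading 173 -> 83
Final: pos=(18.858,-2.316), heading=83, 1 segment(s) drawn

Segment endpoints: x in {0, 18.858}, y in {-2.316, 0}
xmin=0, ymin=-2.316, xmax=18.858, ymax=0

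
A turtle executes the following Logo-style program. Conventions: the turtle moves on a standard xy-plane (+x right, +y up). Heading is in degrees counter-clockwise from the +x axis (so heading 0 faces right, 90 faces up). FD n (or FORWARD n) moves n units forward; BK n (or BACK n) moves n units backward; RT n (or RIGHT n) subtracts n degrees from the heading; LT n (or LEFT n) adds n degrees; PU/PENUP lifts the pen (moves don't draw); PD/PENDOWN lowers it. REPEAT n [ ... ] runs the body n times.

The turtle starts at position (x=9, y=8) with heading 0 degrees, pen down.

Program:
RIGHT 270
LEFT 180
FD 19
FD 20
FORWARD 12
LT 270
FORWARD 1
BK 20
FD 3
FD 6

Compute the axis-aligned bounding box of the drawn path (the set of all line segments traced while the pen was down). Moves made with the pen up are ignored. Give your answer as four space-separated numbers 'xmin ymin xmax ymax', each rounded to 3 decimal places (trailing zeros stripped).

Answer: 8 -43 28 8

Derivation:
Executing turtle program step by step:
Start: pos=(9,8), heading=0, pen down
RT 270: heading 0 -> 90
LT 180: heading 90 -> 270
FD 19: (9,8) -> (9,-11) [heading=270, draw]
FD 20: (9,-11) -> (9,-31) [heading=270, draw]
FD 12: (9,-31) -> (9,-43) [heading=270, draw]
LT 270: heading 270 -> 180
FD 1: (9,-43) -> (8,-43) [heading=180, draw]
BK 20: (8,-43) -> (28,-43) [heading=180, draw]
FD 3: (28,-43) -> (25,-43) [heading=180, draw]
FD 6: (25,-43) -> (19,-43) [heading=180, draw]
Final: pos=(19,-43), heading=180, 7 segment(s) drawn

Segment endpoints: x in {8, 9, 9, 9, 19, 25, 28}, y in {-43, -31, -11, 8}
xmin=8, ymin=-43, xmax=28, ymax=8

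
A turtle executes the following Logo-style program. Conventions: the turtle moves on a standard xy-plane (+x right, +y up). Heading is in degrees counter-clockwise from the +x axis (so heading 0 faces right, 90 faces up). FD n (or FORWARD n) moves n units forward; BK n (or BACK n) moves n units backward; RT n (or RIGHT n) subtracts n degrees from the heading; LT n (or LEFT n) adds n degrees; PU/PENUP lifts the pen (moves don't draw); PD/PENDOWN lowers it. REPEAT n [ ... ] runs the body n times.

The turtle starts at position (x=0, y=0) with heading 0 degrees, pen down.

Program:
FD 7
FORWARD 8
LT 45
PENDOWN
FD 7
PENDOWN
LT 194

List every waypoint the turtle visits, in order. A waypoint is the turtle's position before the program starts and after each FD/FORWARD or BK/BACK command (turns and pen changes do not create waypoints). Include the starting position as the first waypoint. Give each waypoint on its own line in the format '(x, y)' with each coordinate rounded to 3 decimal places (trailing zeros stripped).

Executing turtle program step by step:
Start: pos=(0,0), heading=0, pen down
FD 7: (0,0) -> (7,0) [heading=0, draw]
FD 8: (7,0) -> (15,0) [heading=0, draw]
LT 45: heading 0 -> 45
PD: pen down
FD 7: (15,0) -> (19.95,4.95) [heading=45, draw]
PD: pen down
LT 194: heading 45 -> 239
Final: pos=(19.95,4.95), heading=239, 3 segment(s) drawn
Waypoints (4 total):
(0, 0)
(7, 0)
(15, 0)
(19.95, 4.95)

Answer: (0, 0)
(7, 0)
(15, 0)
(19.95, 4.95)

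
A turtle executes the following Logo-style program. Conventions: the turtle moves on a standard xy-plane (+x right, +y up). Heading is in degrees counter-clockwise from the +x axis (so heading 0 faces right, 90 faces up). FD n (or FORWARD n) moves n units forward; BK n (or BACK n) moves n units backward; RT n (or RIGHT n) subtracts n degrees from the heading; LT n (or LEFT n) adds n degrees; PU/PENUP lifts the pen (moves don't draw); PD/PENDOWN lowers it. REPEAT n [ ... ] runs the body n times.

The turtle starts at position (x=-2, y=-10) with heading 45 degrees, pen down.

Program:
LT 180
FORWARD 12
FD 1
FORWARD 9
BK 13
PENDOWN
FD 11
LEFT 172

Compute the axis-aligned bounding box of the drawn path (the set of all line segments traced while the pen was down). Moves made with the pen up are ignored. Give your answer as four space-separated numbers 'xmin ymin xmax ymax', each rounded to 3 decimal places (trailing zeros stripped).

Executing turtle program step by step:
Start: pos=(-2,-10), heading=45, pen down
LT 180: heading 45 -> 225
FD 12: (-2,-10) -> (-10.485,-18.485) [heading=225, draw]
FD 1: (-10.485,-18.485) -> (-11.192,-19.192) [heading=225, draw]
FD 9: (-11.192,-19.192) -> (-17.556,-25.556) [heading=225, draw]
BK 13: (-17.556,-25.556) -> (-8.364,-16.364) [heading=225, draw]
PD: pen down
FD 11: (-8.364,-16.364) -> (-16.142,-24.142) [heading=225, draw]
LT 172: heading 225 -> 37
Final: pos=(-16.142,-24.142), heading=37, 5 segment(s) drawn

Segment endpoints: x in {-17.556, -16.142, -11.192, -10.485, -8.364, -2}, y in {-25.556, -24.142, -19.192, -18.485, -16.364, -10}
xmin=-17.556, ymin=-25.556, xmax=-2, ymax=-10

Answer: -17.556 -25.556 -2 -10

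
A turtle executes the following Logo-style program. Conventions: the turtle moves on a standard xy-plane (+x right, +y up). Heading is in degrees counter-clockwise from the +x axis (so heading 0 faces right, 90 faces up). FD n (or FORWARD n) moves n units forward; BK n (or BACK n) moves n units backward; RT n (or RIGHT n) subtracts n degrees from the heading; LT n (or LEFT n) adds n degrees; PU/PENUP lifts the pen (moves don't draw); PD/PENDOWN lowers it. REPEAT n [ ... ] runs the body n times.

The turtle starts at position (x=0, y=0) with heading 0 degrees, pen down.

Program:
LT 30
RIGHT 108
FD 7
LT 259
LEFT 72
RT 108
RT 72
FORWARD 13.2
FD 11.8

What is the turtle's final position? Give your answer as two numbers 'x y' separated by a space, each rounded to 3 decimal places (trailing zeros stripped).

Executing turtle program step by step:
Start: pos=(0,0), heading=0, pen down
LT 30: heading 0 -> 30
RT 108: heading 30 -> 282
FD 7: (0,0) -> (1.455,-6.847) [heading=282, draw]
LT 259: heading 282 -> 181
LT 72: heading 181 -> 253
RT 108: heading 253 -> 145
RT 72: heading 145 -> 73
FD 13.2: (1.455,-6.847) -> (5.315,5.776) [heading=73, draw]
FD 11.8: (5.315,5.776) -> (8.765,17.061) [heading=73, draw]
Final: pos=(8.765,17.061), heading=73, 3 segment(s) drawn

Answer: 8.765 17.061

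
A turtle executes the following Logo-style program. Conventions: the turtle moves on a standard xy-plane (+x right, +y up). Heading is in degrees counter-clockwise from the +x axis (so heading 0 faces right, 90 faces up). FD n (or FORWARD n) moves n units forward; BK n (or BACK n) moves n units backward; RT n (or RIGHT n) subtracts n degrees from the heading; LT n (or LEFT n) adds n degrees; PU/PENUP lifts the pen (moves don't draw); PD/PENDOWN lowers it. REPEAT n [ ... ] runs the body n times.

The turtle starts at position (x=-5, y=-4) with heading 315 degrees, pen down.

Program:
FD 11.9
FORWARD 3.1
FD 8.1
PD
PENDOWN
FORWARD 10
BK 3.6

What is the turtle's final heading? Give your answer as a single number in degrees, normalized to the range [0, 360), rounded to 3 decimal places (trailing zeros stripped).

Answer: 315

Derivation:
Executing turtle program step by step:
Start: pos=(-5,-4), heading=315, pen down
FD 11.9: (-5,-4) -> (3.415,-12.415) [heading=315, draw]
FD 3.1: (3.415,-12.415) -> (5.607,-14.607) [heading=315, draw]
FD 8.1: (5.607,-14.607) -> (11.334,-20.334) [heading=315, draw]
PD: pen down
PD: pen down
FD 10: (11.334,-20.334) -> (18.405,-27.405) [heading=315, draw]
BK 3.6: (18.405,-27.405) -> (15.86,-24.86) [heading=315, draw]
Final: pos=(15.86,-24.86), heading=315, 5 segment(s) drawn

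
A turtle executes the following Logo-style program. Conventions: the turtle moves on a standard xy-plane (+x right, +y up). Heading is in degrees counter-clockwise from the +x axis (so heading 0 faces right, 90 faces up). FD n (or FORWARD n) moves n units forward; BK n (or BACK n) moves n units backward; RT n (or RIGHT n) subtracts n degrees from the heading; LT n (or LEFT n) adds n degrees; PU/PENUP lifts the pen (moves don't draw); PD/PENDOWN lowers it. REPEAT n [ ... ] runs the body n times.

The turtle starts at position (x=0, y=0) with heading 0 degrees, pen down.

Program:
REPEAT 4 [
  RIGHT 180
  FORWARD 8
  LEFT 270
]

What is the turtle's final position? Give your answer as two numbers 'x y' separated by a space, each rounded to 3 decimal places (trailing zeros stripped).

Answer: 0 0

Derivation:
Executing turtle program step by step:
Start: pos=(0,0), heading=0, pen down
REPEAT 4 [
  -- iteration 1/4 --
  RT 180: heading 0 -> 180
  FD 8: (0,0) -> (-8,0) [heading=180, draw]
  LT 270: heading 180 -> 90
  -- iteration 2/4 --
  RT 180: heading 90 -> 270
  FD 8: (-8,0) -> (-8,-8) [heading=270, draw]
  LT 270: heading 270 -> 180
  -- iteration 3/4 --
  RT 180: heading 180 -> 0
  FD 8: (-8,-8) -> (0,-8) [heading=0, draw]
  LT 270: heading 0 -> 270
  -- iteration 4/4 --
  RT 180: heading 270 -> 90
  FD 8: (0,-8) -> (0,0) [heading=90, draw]
  LT 270: heading 90 -> 0
]
Final: pos=(0,0), heading=0, 4 segment(s) drawn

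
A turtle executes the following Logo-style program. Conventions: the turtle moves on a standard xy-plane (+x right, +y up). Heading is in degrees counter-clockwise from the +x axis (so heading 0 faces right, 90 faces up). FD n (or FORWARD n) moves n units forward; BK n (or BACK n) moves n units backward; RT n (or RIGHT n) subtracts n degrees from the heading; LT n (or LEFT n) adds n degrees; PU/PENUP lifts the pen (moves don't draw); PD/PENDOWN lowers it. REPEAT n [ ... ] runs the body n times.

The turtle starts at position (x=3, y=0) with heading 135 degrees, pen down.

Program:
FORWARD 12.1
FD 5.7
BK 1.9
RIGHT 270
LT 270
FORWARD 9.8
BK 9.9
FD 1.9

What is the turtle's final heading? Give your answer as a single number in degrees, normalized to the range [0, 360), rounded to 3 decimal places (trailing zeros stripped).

Executing turtle program step by step:
Start: pos=(3,0), heading=135, pen down
FD 12.1: (3,0) -> (-5.556,8.556) [heading=135, draw]
FD 5.7: (-5.556,8.556) -> (-9.587,12.587) [heading=135, draw]
BK 1.9: (-9.587,12.587) -> (-8.243,11.243) [heading=135, draw]
RT 270: heading 135 -> 225
LT 270: heading 225 -> 135
FD 9.8: (-8.243,11.243) -> (-15.173,18.173) [heading=135, draw]
BK 9.9: (-15.173,18.173) -> (-8.172,11.172) [heading=135, draw]
FD 1.9: (-8.172,11.172) -> (-9.516,12.516) [heading=135, draw]
Final: pos=(-9.516,12.516), heading=135, 6 segment(s) drawn

Answer: 135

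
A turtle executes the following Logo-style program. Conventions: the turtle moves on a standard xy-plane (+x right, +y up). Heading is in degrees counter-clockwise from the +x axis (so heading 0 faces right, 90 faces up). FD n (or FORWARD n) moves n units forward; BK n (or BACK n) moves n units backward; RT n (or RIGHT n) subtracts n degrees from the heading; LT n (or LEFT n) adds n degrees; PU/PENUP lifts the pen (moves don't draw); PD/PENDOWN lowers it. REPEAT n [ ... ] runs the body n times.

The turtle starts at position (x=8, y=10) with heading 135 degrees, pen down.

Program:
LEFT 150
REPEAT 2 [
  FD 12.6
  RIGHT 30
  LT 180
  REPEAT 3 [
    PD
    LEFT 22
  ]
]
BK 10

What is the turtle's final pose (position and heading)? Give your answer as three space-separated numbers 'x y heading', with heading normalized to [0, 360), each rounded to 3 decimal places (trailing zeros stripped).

Executing turtle program step by step:
Start: pos=(8,10), heading=135, pen down
LT 150: heading 135 -> 285
REPEAT 2 [
  -- iteration 1/2 --
  FD 12.6: (8,10) -> (11.261,-2.171) [heading=285, draw]
  RT 30: heading 285 -> 255
  LT 180: heading 255 -> 75
  REPEAT 3 [
    -- iteration 1/3 --
    PD: pen down
    LT 22: heading 75 -> 97
    -- iteration 2/3 --
    PD: pen down
    LT 22: heading 97 -> 119
    -- iteration 3/3 --
    PD: pen down
    LT 22: heading 119 -> 141
  ]
  -- iteration 2/2 --
  FD 12.6: (11.261,-2.171) -> (1.469,5.759) [heading=141, draw]
  RT 30: heading 141 -> 111
  LT 180: heading 111 -> 291
  REPEAT 3 [
    -- iteration 1/3 --
    PD: pen down
    LT 22: heading 291 -> 313
    -- iteration 2/3 --
    PD: pen down
    LT 22: heading 313 -> 335
    -- iteration 3/3 --
    PD: pen down
    LT 22: heading 335 -> 357
  ]
]
BK 10: (1.469,5.759) -> (-8.517,6.282) [heading=357, draw]
Final: pos=(-8.517,6.282), heading=357, 3 segment(s) drawn

Answer: -8.517 6.282 357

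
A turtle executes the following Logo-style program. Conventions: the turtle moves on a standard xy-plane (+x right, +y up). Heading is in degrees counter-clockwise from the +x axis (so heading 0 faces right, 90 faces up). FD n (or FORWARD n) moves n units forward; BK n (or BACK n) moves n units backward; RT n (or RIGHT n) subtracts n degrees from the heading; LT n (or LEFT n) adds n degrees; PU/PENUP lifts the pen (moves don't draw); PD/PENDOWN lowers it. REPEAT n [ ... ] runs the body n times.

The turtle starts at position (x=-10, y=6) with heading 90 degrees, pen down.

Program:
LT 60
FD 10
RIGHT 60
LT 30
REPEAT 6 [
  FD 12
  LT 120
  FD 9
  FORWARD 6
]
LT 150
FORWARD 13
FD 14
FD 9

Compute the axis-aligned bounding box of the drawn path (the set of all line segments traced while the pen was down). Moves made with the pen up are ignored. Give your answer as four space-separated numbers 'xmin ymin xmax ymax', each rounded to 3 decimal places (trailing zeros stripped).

Executing turtle program step by step:
Start: pos=(-10,6), heading=90, pen down
LT 60: heading 90 -> 150
FD 10: (-10,6) -> (-18.66,11) [heading=150, draw]
RT 60: heading 150 -> 90
LT 30: heading 90 -> 120
REPEAT 6 [
  -- iteration 1/6 --
  FD 12: (-18.66,11) -> (-24.66,21.392) [heading=120, draw]
  LT 120: heading 120 -> 240
  FD 9: (-24.66,21.392) -> (-29.16,13.598) [heading=240, draw]
  FD 6: (-29.16,13.598) -> (-32.16,8.402) [heading=240, draw]
  -- iteration 2/6 --
  FD 12: (-32.16,8.402) -> (-38.16,-1.99) [heading=240, draw]
  LT 120: heading 240 -> 0
  FD 9: (-38.16,-1.99) -> (-29.16,-1.99) [heading=0, draw]
  FD 6: (-29.16,-1.99) -> (-23.16,-1.99) [heading=0, draw]
  -- iteration 3/6 --
  FD 12: (-23.16,-1.99) -> (-11.16,-1.99) [heading=0, draw]
  LT 120: heading 0 -> 120
  FD 9: (-11.16,-1.99) -> (-15.66,5.804) [heading=120, draw]
  FD 6: (-15.66,5.804) -> (-18.66,11) [heading=120, draw]
  -- iteration 4/6 --
  FD 12: (-18.66,11) -> (-24.66,21.392) [heading=120, draw]
  LT 120: heading 120 -> 240
  FD 9: (-24.66,21.392) -> (-29.16,13.598) [heading=240, draw]
  FD 6: (-29.16,13.598) -> (-32.16,8.402) [heading=240, draw]
  -- iteration 5/6 --
  FD 12: (-32.16,8.402) -> (-38.16,-1.99) [heading=240, draw]
  LT 120: heading 240 -> 0
  FD 9: (-38.16,-1.99) -> (-29.16,-1.99) [heading=0, draw]
  FD 6: (-29.16,-1.99) -> (-23.16,-1.99) [heading=0, draw]
  -- iteration 6/6 --
  FD 12: (-23.16,-1.99) -> (-11.16,-1.99) [heading=0, draw]
  LT 120: heading 0 -> 120
  FD 9: (-11.16,-1.99) -> (-15.66,5.804) [heading=120, draw]
  FD 6: (-15.66,5.804) -> (-18.66,11) [heading=120, draw]
]
LT 150: heading 120 -> 270
FD 13: (-18.66,11) -> (-18.66,-2) [heading=270, draw]
FD 14: (-18.66,-2) -> (-18.66,-16) [heading=270, draw]
FD 9: (-18.66,-16) -> (-18.66,-25) [heading=270, draw]
Final: pos=(-18.66,-25), heading=270, 22 segment(s) drawn

Segment endpoints: x in {-38.16, -38.16, -32.16, -32.16, -29.16, -29.16, -29.16, -24.66, -24.66, -23.16, -23.16, -18.66, -18.66, -18.66, -18.66, -18.66, -18.66, -15.66, -15.66, -11.16, -11.16, -10}, y in {-25, -16, -2, -1.99, -1.99, -1.99, -1.99, -1.99, -1.99, -1.99, -1.99, 5.804, 5.804, 6, 8.402, 8.402, 11, 11, 11, 13.598, 13.598, 21.392, 21.392}
xmin=-38.16, ymin=-25, xmax=-10, ymax=21.392

Answer: -38.16 -25 -10 21.392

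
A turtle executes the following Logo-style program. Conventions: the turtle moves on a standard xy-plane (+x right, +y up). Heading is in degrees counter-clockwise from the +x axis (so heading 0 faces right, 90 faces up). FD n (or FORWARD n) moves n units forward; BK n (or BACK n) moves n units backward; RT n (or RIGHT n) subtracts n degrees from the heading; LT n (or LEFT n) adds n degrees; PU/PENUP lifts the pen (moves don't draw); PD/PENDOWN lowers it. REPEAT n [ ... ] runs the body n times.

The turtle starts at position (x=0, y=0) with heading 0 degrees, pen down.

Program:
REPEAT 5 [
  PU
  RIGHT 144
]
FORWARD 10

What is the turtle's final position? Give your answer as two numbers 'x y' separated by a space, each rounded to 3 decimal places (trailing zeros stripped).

Answer: 10 0

Derivation:
Executing turtle program step by step:
Start: pos=(0,0), heading=0, pen down
REPEAT 5 [
  -- iteration 1/5 --
  PU: pen up
  RT 144: heading 0 -> 216
  -- iteration 2/5 --
  PU: pen up
  RT 144: heading 216 -> 72
  -- iteration 3/5 --
  PU: pen up
  RT 144: heading 72 -> 288
  -- iteration 4/5 --
  PU: pen up
  RT 144: heading 288 -> 144
  -- iteration 5/5 --
  PU: pen up
  RT 144: heading 144 -> 0
]
FD 10: (0,0) -> (10,0) [heading=0, move]
Final: pos=(10,0), heading=0, 0 segment(s) drawn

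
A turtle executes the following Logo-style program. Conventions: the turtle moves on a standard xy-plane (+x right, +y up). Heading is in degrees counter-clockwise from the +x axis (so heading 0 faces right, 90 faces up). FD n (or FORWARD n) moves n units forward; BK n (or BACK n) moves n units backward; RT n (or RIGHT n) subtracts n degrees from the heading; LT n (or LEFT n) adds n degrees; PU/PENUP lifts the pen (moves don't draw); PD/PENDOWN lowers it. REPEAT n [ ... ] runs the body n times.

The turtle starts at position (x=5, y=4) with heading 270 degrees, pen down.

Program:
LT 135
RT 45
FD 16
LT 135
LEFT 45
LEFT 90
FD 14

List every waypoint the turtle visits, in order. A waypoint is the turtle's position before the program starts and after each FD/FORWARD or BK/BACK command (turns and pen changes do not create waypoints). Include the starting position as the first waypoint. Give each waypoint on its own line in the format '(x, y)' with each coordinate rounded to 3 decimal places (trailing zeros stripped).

Executing turtle program step by step:
Start: pos=(5,4), heading=270, pen down
LT 135: heading 270 -> 45
RT 45: heading 45 -> 0
FD 16: (5,4) -> (21,4) [heading=0, draw]
LT 135: heading 0 -> 135
LT 45: heading 135 -> 180
LT 90: heading 180 -> 270
FD 14: (21,4) -> (21,-10) [heading=270, draw]
Final: pos=(21,-10), heading=270, 2 segment(s) drawn
Waypoints (3 total):
(5, 4)
(21, 4)
(21, -10)

Answer: (5, 4)
(21, 4)
(21, -10)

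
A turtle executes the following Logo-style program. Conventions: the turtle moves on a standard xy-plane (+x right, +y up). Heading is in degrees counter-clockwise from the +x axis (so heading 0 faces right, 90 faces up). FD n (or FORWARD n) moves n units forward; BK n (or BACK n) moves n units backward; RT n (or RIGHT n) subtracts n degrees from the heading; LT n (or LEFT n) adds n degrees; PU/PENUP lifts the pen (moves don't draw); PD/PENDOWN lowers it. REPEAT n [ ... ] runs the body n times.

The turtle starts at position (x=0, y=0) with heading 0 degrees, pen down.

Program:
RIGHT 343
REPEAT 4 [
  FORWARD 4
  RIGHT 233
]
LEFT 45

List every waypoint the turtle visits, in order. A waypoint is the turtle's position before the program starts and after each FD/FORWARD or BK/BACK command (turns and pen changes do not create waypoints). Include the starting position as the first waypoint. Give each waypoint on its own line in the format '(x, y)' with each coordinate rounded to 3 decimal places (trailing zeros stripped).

Answer: (0, 0)
(3.825, 1.169)
(0.589, 3.521)
(0.659, -0.479)
(3.811, 1.984)

Derivation:
Executing turtle program step by step:
Start: pos=(0,0), heading=0, pen down
RT 343: heading 0 -> 17
REPEAT 4 [
  -- iteration 1/4 --
  FD 4: (0,0) -> (3.825,1.169) [heading=17, draw]
  RT 233: heading 17 -> 144
  -- iteration 2/4 --
  FD 4: (3.825,1.169) -> (0.589,3.521) [heading=144, draw]
  RT 233: heading 144 -> 271
  -- iteration 3/4 --
  FD 4: (0.589,3.521) -> (0.659,-0.479) [heading=271, draw]
  RT 233: heading 271 -> 38
  -- iteration 4/4 --
  FD 4: (0.659,-0.479) -> (3.811,1.984) [heading=38, draw]
  RT 233: heading 38 -> 165
]
LT 45: heading 165 -> 210
Final: pos=(3.811,1.984), heading=210, 4 segment(s) drawn
Waypoints (5 total):
(0, 0)
(3.825, 1.169)
(0.589, 3.521)
(0.659, -0.479)
(3.811, 1.984)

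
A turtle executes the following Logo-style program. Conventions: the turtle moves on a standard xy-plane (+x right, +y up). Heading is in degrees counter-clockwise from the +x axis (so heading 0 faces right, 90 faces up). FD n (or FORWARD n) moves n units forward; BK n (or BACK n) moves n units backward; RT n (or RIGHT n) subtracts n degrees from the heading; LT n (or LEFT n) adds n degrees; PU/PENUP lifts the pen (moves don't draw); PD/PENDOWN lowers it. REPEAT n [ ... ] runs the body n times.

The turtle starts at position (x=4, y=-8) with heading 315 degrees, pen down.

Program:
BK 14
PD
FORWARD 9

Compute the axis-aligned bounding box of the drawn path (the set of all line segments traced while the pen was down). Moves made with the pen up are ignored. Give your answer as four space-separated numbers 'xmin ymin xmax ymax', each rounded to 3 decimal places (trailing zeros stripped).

Answer: -5.899 -8 4 1.899

Derivation:
Executing turtle program step by step:
Start: pos=(4,-8), heading=315, pen down
BK 14: (4,-8) -> (-5.899,1.899) [heading=315, draw]
PD: pen down
FD 9: (-5.899,1.899) -> (0.464,-4.464) [heading=315, draw]
Final: pos=(0.464,-4.464), heading=315, 2 segment(s) drawn

Segment endpoints: x in {-5.899, 0.464, 4}, y in {-8, -4.464, 1.899}
xmin=-5.899, ymin=-8, xmax=4, ymax=1.899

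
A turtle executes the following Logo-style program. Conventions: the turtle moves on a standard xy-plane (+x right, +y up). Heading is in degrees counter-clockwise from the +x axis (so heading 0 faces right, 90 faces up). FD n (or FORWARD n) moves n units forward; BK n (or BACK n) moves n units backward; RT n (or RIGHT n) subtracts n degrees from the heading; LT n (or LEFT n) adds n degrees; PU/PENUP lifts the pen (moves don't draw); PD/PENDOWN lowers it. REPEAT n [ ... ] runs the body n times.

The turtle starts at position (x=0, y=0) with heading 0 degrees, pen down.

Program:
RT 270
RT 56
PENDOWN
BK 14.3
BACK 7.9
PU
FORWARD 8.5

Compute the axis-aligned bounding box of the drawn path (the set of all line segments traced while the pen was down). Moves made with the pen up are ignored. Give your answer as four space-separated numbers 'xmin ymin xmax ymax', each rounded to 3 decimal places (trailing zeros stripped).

Executing turtle program step by step:
Start: pos=(0,0), heading=0, pen down
RT 270: heading 0 -> 90
RT 56: heading 90 -> 34
PD: pen down
BK 14.3: (0,0) -> (-11.855,-7.996) [heading=34, draw]
BK 7.9: (-11.855,-7.996) -> (-18.405,-12.414) [heading=34, draw]
PU: pen up
FD 8.5: (-18.405,-12.414) -> (-11.358,-7.661) [heading=34, move]
Final: pos=(-11.358,-7.661), heading=34, 2 segment(s) drawn

Segment endpoints: x in {-18.405, -11.855, 0}, y in {-12.414, -7.996, 0}
xmin=-18.405, ymin=-12.414, xmax=0, ymax=0

Answer: -18.405 -12.414 0 0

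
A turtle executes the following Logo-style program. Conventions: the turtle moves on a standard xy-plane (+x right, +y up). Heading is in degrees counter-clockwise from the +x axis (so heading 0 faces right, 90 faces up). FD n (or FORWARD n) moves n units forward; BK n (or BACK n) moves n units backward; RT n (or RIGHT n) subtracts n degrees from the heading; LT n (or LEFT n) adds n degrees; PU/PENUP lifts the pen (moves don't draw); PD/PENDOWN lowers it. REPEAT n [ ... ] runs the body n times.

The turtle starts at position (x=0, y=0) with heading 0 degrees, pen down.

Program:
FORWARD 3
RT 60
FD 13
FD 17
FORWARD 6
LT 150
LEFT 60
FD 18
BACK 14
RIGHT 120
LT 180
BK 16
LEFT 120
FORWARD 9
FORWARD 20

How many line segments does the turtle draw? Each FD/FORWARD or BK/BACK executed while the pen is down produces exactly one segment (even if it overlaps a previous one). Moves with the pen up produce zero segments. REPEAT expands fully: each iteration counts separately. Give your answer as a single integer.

Executing turtle program step by step:
Start: pos=(0,0), heading=0, pen down
FD 3: (0,0) -> (3,0) [heading=0, draw]
RT 60: heading 0 -> 300
FD 13: (3,0) -> (9.5,-11.258) [heading=300, draw]
FD 17: (9.5,-11.258) -> (18,-25.981) [heading=300, draw]
FD 6: (18,-25.981) -> (21,-31.177) [heading=300, draw]
LT 150: heading 300 -> 90
LT 60: heading 90 -> 150
FD 18: (21,-31.177) -> (5.412,-22.177) [heading=150, draw]
BK 14: (5.412,-22.177) -> (17.536,-29.177) [heading=150, draw]
RT 120: heading 150 -> 30
LT 180: heading 30 -> 210
BK 16: (17.536,-29.177) -> (31.392,-21.177) [heading=210, draw]
LT 120: heading 210 -> 330
FD 9: (31.392,-21.177) -> (39.187,-25.677) [heading=330, draw]
FD 20: (39.187,-25.677) -> (56.507,-35.677) [heading=330, draw]
Final: pos=(56.507,-35.677), heading=330, 9 segment(s) drawn
Segments drawn: 9

Answer: 9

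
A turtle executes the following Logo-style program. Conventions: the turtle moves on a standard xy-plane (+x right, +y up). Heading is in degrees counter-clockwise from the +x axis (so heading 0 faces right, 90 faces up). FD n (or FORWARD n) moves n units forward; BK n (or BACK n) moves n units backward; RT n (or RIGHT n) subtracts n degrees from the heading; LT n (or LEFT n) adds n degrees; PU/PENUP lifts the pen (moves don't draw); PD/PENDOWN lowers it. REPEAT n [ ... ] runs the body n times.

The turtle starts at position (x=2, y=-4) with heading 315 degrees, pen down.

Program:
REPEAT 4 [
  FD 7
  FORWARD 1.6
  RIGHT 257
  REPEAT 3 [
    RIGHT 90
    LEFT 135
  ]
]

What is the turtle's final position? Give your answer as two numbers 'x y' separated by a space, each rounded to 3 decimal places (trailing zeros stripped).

Answer: 7.914 -10.568

Derivation:
Executing turtle program step by step:
Start: pos=(2,-4), heading=315, pen down
REPEAT 4 [
  -- iteration 1/4 --
  FD 7: (2,-4) -> (6.95,-8.95) [heading=315, draw]
  FD 1.6: (6.95,-8.95) -> (8.081,-10.081) [heading=315, draw]
  RT 257: heading 315 -> 58
  REPEAT 3 [
    -- iteration 1/3 --
    RT 90: heading 58 -> 328
    LT 135: heading 328 -> 103
    -- iteration 2/3 --
    RT 90: heading 103 -> 13
    LT 135: heading 13 -> 148
    -- iteration 3/3 --
    RT 90: heading 148 -> 58
    LT 135: heading 58 -> 193
  ]
  -- iteration 2/4 --
  FD 7: (8.081,-10.081) -> (1.261,-11.656) [heading=193, draw]
  FD 1.6: (1.261,-11.656) -> (-0.298,-12.016) [heading=193, draw]
  RT 257: heading 193 -> 296
  REPEAT 3 [
    -- iteration 1/3 --
    RT 90: heading 296 -> 206
    LT 135: heading 206 -> 341
    -- iteration 2/3 --
    RT 90: heading 341 -> 251
    LT 135: heading 251 -> 26
    -- iteration 3/3 --
    RT 90: heading 26 -> 296
    LT 135: heading 296 -> 71
  ]
  -- iteration 3/4 --
  FD 7: (-0.298,-12.016) -> (1.981,-5.397) [heading=71, draw]
  FD 1.6: (1.981,-5.397) -> (2.501,-3.884) [heading=71, draw]
  RT 257: heading 71 -> 174
  REPEAT 3 [
    -- iteration 1/3 --
    RT 90: heading 174 -> 84
    LT 135: heading 84 -> 219
    -- iteration 2/3 --
    RT 90: heading 219 -> 129
    LT 135: heading 129 -> 264
    -- iteration 3/3 --
    RT 90: heading 264 -> 174
    LT 135: heading 174 -> 309
  ]
  -- iteration 4/4 --
  FD 7: (2.501,-3.884) -> (6.907,-9.324) [heading=309, draw]
  FD 1.6: (6.907,-9.324) -> (7.914,-10.568) [heading=309, draw]
  RT 257: heading 309 -> 52
  REPEAT 3 [
    -- iteration 1/3 --
    RT 90: heading 52 -> 322
    LT 135: heading 322 -> 97
    -- iteration 2/3 --
    RT 90: heading 97 -> 7
    LT 135: heading 7 -> 142
    -- iteration 3/3 --
    RT 90: heading 142 -> 52
    LT 135: heading 52 -> 187
  ]
]
Final: pos=(7.914,-10.568), heading=187, 8 segment(s) drawn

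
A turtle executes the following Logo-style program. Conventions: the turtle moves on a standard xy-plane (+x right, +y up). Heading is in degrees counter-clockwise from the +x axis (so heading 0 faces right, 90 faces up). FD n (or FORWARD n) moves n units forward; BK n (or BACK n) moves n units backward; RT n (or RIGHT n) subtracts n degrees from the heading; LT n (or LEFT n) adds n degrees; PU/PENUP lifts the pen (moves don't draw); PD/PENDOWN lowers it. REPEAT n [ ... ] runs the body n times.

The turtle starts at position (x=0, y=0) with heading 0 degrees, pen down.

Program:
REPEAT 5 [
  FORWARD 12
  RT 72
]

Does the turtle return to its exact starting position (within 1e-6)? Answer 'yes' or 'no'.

Executing turtle program step by step:
Start: pos=(0,0), heading=0, pen down
REPEAT 5 [
  -- iteration 1/5 --
  FD 12: (0,0) -> (12,0) [heading=0, draw]
  RT 72: heading 0 -> 288
  -- iteration 2/5 --
  FD 12: (12,0) -> (15.708,-11.413) [heading=288, draw]
  RT 72: heading 288 -> 216
  -- iteration 3/5 --
  FD 12: (15.708,-11.413) -> (6,-18.466) [heading=216, draw]
  RT 72: heading 216 -> 144
  -- iteration 4/5 --
  FD 12: (6,-18.466) -> (-3.708,-11.413) [heading=144, draw]
  RT 72: heading 144 -> 72
  -- iteration 5/5 --
  FD 12: (-3.708,-11.413) -> (0,0) [heading=72, draw]
  RT 72: heading 72 -> 0
]
Final: pos=(0,0), heading=0, 5 segment(s) drawn

Start position: (0, 0)
Final position: (0, 0)
Distance = 0; < 1e-6 -> CLOSED

Answer: yes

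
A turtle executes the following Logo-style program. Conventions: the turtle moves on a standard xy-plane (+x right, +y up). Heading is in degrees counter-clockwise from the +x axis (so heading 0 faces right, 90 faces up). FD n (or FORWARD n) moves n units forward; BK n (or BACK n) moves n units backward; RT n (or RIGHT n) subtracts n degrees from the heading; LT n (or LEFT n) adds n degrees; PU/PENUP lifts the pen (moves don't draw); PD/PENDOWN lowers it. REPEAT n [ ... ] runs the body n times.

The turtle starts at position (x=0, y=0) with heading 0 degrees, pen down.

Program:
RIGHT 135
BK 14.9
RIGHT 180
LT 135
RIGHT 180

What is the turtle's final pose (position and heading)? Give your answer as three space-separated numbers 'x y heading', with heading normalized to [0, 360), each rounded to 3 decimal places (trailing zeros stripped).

Executing turtle program step by step:
Start: pos=(0,0), heading=0, pen down
RT 135: heading 0 -> 225
BK 14.9: (0,0) -> (10.536,10.536) [heading=225, draw]
RT 180: heading 225 -> 45
LT 135: heading 45 -> 180
RT 180: heading 180 -> 0
Final: pos=(10.536,10.536), heading=0, 1 segment(s) drawn

Answer: 10.536 10.536 0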